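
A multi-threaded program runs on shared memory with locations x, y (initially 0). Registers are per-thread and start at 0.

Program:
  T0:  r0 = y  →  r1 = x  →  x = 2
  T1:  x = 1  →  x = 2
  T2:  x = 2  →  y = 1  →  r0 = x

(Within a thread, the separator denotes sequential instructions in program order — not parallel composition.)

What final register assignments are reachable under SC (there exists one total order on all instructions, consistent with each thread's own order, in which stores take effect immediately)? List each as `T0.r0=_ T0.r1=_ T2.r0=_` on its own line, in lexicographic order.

T0.r0=0 T0.r1=0 T2.r0=1
T0.r0=0 T0.r1=0 T2.r0=2
T0.r0=0 T0.r1=1 T2.r0=1
T0.r0=0 T0.r1=1 T2.r0=2
T0.r0=0 T0.r1=2 T2.r0=1
T0.r0=0 T0.r1=2 T2.r0=2
T0.r0=1 T0.r1=1 T2.r0=1
T0.r0=1 T0.r1=1 T2.r0=2
T0.r0=1 T0.r1=2 T2.r0=1
T0.r0=1 T0.r1=2 T2.r0=2

outcome vector order: (T0.r0,T0.r1,T2.r0)
|SC outcomes| = 10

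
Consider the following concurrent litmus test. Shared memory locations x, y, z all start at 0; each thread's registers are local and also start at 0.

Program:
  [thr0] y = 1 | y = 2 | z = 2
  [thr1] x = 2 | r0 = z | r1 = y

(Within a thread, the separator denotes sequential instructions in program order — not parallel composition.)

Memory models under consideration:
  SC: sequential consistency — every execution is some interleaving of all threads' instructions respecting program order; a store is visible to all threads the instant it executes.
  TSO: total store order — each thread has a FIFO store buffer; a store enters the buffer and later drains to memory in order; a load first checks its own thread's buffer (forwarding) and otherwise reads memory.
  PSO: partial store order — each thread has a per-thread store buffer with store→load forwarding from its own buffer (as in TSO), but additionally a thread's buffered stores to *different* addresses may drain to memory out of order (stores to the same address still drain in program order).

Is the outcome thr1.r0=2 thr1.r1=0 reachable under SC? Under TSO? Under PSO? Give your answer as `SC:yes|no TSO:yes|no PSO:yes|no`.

outcome vector order: (thr1.r0,thr1.r1)
[SC] allowed = {<0 0>; <0 1>; <0 2>; <2 2>}
[TSO] allowed = {<0 0>; <0 1>; <0 2>; <2 2>}
[PSO] allowed = {<0 0>; <0 1>; <0 2>; <2 0>; <2 1>; <2 2>}
target <2 0> ∈ {PSO}

SC:no TSO:no PSO:yes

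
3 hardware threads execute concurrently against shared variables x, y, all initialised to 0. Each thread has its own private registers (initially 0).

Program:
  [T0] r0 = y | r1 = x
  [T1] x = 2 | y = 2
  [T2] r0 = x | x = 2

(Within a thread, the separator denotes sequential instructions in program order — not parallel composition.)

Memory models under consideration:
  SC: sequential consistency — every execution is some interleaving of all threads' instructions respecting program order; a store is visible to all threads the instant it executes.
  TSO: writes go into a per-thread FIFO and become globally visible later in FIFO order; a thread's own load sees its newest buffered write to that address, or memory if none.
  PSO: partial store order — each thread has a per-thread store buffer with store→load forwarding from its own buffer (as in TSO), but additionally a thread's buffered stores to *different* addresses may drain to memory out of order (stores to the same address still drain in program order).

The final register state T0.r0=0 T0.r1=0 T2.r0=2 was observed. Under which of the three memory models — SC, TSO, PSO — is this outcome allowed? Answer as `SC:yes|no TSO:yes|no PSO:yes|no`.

outcome vector order: (T0.r0,T0.r1,T2.r0)
[SC] allowed = {(0,0,0) (0,0,2) (0,2,0) (0,2,2) (2,2,0) (2,2,2)}
[TSO] allowed = {(0,0,0) (0,0,2) (0,2,0) (0,2,2) (2,2,0) (2,2,2)}
[PSO] allowed = {(0,0,0) (0,0,2) (0,2,0) (0,2,2) (2,0,0) (2,0,2) (2,2,0) (2,2,2)}
target (0,0,2) ∈ {SC,TSO,PSO}

SC:yes TSO:yes PSO:yes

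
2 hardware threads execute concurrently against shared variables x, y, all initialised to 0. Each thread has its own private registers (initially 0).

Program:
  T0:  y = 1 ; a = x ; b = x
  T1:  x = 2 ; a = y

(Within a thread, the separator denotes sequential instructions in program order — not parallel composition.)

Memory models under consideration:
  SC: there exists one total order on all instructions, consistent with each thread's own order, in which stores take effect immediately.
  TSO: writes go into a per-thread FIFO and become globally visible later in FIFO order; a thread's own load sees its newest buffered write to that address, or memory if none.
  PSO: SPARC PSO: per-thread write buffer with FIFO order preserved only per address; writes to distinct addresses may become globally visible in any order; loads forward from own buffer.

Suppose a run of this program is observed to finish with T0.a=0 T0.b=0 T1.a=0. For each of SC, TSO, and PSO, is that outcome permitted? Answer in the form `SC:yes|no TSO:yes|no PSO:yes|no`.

SC:no TSO:yes PSO:yes

outcome vector order: (T0.a,T0.b,T1.a)
[SC] allowed = {0/0/1; 0/2/1; 2/2/0; 2/2/1}
[TSO] allowed = {0/0/0; 0/0/1; 0/2/0; 0/2/1; 2/2/0; 2/2/1}
[PSO] allowed = {0/0/0; 0/0/1; 0/2/0; 0/2/1; 2/2/0; 2/2/1}
target 0/0/0 ∈ {TSO,PSO}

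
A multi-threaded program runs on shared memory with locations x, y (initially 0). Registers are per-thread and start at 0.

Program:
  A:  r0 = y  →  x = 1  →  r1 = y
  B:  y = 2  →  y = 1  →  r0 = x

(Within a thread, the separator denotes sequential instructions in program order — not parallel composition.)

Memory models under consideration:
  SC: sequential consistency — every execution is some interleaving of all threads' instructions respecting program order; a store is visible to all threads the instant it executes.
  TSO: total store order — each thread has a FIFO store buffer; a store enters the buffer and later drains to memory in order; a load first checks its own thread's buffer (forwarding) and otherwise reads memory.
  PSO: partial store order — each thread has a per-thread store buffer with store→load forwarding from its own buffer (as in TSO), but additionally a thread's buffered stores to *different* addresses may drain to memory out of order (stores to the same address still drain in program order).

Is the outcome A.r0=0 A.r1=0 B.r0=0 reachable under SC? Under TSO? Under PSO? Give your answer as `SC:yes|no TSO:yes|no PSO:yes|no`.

outcome vector order: (A.r0,A.r1,B.r0)
SC (9): <0 0 1>; <0 1 0>; <0 1 1>; <0 2 1>; <1 1 0>; <1 1 1>; <2 1 0>; <2 1 1>; <2 2 1>
TSO (12): <0 0 0>; <0 0 1>; <0 1 0>; <0 1 1>; <0 2 0>; <0 2 1>; <1 1 0>; <1 1 1>; <2 1 0>; <2 1 1>; <2 2 0>; <2 2 1>
PSO (12): <0 0 0>; <0 0 1>; <0 1 0>; <0 1 1>; <0 2 0>; <0 2 1>; <1 1 0>; <1 1 1>; <2 1 0>; <2 1 1>; <2 2 0>; <2 2 1>
target <0 0 0> ∈ {TSO,PSO}

SC:no TSO:yes PSO:yes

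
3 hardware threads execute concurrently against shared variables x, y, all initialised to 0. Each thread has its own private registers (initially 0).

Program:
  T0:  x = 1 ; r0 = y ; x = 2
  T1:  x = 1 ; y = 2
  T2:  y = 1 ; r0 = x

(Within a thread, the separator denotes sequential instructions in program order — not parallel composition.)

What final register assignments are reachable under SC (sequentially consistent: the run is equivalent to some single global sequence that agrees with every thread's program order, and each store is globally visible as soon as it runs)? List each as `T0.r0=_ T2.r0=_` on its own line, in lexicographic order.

T0.r0=0 T2.r0=1
T0.r0=0 T2.r0=2
T0.r0=1 T2.r0=0
T0.r0=1 T2.r0=1
T0.r0=1 T2.r0=2
T0.r0=2 T2.r0=0
T0.r0=2 T2.r0=1
T0.r0=2 T2.r0=2

outcome vector order: (T0.r0,T2.r0)
|SC outcomes| = 8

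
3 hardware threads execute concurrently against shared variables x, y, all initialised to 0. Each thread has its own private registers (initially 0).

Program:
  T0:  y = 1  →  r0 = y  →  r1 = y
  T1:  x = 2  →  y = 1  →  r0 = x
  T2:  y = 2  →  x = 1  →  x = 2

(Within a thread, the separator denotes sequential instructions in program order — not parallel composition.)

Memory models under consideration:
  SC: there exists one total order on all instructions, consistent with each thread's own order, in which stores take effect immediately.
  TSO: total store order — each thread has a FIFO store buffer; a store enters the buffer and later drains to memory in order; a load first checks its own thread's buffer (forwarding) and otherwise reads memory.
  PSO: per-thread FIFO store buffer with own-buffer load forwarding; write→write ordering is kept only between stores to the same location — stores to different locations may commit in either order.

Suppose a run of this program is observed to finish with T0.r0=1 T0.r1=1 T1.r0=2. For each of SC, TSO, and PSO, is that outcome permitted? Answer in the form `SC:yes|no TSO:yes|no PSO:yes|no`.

SC:yes TSO:yes PSO:yes

outcome vector order: (T0.r0,T0.r1,T1.r0)
SC: 8 outcomes — {<1 1 1>, <1 1 2>, <1 2 1>, <1 2 2>, <2 1 1>, <2 1 2>, <2 2 1>, <2 2 2>}
TSO: 8 outcomes — {<1 1 1>, <1 1 2>, <1 2 1>, <1 2 2>, <2 1 1>, <2 1 2>, <2 2 1>, <2 2 2>}
PSO: 8 outcomes — {<1 1 1>, <1 1 2>, <1 2 1>, <1 2 2>, <2 1 1>, <2 1 2>, <2 2 1>, <2 2 2>}
target <1 1 2> ∈ {SC,TSO,PSO}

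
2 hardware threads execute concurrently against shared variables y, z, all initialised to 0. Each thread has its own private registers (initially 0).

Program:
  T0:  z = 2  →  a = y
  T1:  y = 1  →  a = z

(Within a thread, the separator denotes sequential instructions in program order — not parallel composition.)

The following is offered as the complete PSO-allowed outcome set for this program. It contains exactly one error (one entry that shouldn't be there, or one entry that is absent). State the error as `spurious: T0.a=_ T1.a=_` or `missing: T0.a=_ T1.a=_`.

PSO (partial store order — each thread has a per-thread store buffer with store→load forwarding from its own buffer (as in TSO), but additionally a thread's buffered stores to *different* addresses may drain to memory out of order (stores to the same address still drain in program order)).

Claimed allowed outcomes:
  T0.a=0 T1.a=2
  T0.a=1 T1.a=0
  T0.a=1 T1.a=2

missing: T0.a=0 T1.a=0

outcome vector order: (T0.a,T1.a)
[PSO] allowed = {(0,0), (0,2), (1,0), (1,2)}
PSO∖claimed = {(0,0)}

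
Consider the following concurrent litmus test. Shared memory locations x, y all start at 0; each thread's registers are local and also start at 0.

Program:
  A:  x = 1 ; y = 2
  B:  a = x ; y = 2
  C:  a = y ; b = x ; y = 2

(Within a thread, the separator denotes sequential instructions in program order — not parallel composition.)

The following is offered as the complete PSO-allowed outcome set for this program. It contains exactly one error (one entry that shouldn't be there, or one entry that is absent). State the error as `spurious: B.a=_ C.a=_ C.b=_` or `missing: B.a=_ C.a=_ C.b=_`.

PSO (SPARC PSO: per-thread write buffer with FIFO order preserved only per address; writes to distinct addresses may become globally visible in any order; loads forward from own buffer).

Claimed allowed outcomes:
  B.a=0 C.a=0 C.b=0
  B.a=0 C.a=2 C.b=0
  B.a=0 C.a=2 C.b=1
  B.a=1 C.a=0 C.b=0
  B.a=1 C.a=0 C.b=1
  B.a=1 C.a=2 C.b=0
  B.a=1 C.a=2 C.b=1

outcome vector order: (B.a,C.a,C.b)
PSO (8): <0 0 0>; <0 0 1>; <0 2 0>; <0 2 1>; <1 0 0>; <1 0 1>; <1 2 0>; <1 2 1>
PSO∖claimed = {<0 0 1>}

missing: B.a=0 C.a=0 C.b=1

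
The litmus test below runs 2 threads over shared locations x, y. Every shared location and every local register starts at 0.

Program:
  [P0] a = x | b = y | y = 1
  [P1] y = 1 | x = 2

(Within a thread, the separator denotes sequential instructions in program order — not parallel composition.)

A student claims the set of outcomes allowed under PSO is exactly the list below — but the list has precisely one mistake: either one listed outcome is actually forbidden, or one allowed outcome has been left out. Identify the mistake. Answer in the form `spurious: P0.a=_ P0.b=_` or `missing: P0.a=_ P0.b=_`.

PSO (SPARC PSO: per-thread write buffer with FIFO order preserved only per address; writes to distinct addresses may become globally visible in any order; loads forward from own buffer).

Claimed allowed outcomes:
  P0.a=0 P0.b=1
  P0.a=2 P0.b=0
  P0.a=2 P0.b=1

outcome vector order: (P0.a,P0.b)
[PSO] allowed = {(0,0); (0,1); (2,0); (2,1)}
PSO∖claimed = {(0,0)}

missing: P0.a=0 P0.b=0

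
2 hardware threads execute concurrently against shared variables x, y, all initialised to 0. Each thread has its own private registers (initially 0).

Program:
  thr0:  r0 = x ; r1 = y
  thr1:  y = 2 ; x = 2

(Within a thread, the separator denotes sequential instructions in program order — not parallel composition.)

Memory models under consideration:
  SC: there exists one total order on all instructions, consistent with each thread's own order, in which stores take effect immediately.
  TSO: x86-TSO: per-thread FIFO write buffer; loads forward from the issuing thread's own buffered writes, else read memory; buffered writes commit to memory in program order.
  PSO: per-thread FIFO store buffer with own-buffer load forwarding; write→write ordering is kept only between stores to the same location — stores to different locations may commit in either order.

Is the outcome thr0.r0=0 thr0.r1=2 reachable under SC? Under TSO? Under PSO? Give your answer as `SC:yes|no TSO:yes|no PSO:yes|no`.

SC:yes TSO:yes PSO:yes

outcome vector order: (thr0.r0,thr0.r1)
SC (3): (0,0) (0,2) (2,2)
TSO (3): (0,0) (0,2) (2,2)
PSO (4): (0,0) (0,2) (2,0) (2,2)
target (0,2) ∈ {SC,TSO,PSO}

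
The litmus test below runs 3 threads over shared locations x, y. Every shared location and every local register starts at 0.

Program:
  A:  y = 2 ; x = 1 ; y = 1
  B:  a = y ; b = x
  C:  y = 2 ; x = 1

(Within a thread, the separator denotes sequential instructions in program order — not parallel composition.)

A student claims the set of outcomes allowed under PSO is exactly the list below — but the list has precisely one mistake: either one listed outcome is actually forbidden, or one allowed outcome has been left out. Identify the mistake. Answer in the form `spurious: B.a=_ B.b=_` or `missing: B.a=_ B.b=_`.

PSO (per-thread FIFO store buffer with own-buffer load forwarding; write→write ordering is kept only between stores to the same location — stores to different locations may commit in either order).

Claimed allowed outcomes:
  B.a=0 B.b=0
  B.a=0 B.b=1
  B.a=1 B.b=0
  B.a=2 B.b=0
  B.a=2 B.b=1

missing: B.a=1 B.b=1

outcome vector order: (B.a,B.b)
PSO (6): <0 0> <0 1> <1 0> <1 1> <2 0> <2 1>
PSO∖claimed = {<1 1>}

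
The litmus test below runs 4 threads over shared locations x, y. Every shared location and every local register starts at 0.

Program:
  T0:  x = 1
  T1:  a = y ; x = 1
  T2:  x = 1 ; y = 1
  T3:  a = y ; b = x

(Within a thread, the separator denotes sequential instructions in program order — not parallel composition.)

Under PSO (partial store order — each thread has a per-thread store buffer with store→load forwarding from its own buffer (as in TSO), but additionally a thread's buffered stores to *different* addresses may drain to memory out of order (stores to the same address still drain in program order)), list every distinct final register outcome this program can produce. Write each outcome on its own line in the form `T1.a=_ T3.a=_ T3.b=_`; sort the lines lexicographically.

outcome vector order: (T1.a,T3.a,T3.b)
|PSO outcomes| = 8

T1.a=0 T3.a=0 T3.b=0
T1.a=0 T3.a=0 T3.b=1
T1.a=0 T3.a=1 T3.b=0
T1.a=0 T3.a=1 T3.b=1
T1.a=1 T3.a=0 T3.b=0
T1.a=1 T3.a=0 T3.b=1
T1.a=1 T3.a=1 T3.b=0
T1.a=1 T3.a=1 T3.b=1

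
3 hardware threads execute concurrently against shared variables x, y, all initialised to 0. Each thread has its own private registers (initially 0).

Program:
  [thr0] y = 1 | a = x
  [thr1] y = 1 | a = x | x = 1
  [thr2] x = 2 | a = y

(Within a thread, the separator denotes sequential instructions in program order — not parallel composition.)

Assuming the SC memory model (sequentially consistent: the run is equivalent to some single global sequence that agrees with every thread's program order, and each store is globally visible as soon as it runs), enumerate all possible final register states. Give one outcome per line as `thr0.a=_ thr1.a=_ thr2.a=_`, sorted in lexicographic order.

outcome vector order: (thr0.a,thr1.a,thr2.a)
|SC outcomes| = 8

thr0.a=0 thr1.a=0 thr2.a=1
thr0.a=0 thr1.a=2 thr2.a=1
thr0.a=1 thr1.a=0 thr2.a=1
thr0.a=1 thr1.a=2 thr2.a=0
thr0.a=1 thr1.a=2 thr2.a=1
thr0.a=2 thr1.a=0 thr2.a=1
thr0.a=2 thr1.a=2 thr2.a=0
thr0.a=2 thr1.a=2 thr2.a=1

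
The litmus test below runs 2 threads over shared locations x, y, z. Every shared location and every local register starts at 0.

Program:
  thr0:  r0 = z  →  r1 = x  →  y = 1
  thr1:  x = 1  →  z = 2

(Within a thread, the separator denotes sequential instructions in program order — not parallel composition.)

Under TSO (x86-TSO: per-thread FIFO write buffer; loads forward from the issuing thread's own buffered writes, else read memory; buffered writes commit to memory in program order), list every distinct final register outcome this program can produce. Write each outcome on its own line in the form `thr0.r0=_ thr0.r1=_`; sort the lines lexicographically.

outcome vector order: (thr0.r0,thr0.r1)
|TSO outcomes| = 3

thr0.r0=0 thr0.r1=0
thr0.r0=0 thr0.r1=1
thr0.r0=2 thr0.r1=1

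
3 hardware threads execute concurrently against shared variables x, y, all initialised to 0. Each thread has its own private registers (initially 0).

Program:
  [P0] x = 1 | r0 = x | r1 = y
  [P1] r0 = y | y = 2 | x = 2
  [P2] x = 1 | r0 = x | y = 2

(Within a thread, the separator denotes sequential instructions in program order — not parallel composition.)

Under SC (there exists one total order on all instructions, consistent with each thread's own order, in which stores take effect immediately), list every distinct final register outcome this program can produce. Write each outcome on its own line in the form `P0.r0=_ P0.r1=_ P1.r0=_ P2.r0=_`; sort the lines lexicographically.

outcome vector order: (P0.r0,P0.r1,P1.r0,P2.r0)
|SC outcomes| = 9

P0.r0=1 P0.r1=0 P1.r0=0 P2.r0=1
P0.r0=1 P0.r1=0 P1.r0=0 P2.r0=2
P0.r0=1 P0.r1=0 P1.r0=2 P2.r0=1
P0.r0=1 P0.r1=2 P1.r0=0 P2.r0=1
P0.r0=1 P0.r1=2 P1.r0=0 P2.r0=2
P0.r0=1 P0.r1=2 P1.r0=2 P2.r0=1
P0.r0=2 P0.r1=2 P1.r0=0 P2.r0=1
P0.r0=2 P0.r1=2 P1.r0=0 P2.r0=2
P0.r0=2 P0.r1=2 P1.r0=2 P2.r0=1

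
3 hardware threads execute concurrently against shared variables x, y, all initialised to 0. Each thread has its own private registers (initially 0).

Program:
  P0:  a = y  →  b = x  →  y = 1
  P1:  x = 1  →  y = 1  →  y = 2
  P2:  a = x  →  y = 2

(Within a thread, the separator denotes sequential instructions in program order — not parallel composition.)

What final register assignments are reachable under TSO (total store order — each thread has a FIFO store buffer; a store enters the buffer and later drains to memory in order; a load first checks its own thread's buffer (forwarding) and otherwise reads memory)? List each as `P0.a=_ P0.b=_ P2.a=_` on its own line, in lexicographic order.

outcome vector order: (P0.a,P0.b,P2.a)
|TSO outcomes| = 9

P0.a=0 P0.b=0 P2.a=0
P0.a=0 P0.b=0 P2.a=1
P0.a=0 P0.b=1 P2.a=0
P0.a=0 P0.b=1 P2.a=1
P0.a=1 P0.b=1 P2.a=0
P0.a=1 P0.b=1 P2.a=1
P0.a=2 P0.b=0 P2.a=0
P0.a=2 P0.b=1 P2.a=0
P0.a=2 P0.b=1 P2.a=1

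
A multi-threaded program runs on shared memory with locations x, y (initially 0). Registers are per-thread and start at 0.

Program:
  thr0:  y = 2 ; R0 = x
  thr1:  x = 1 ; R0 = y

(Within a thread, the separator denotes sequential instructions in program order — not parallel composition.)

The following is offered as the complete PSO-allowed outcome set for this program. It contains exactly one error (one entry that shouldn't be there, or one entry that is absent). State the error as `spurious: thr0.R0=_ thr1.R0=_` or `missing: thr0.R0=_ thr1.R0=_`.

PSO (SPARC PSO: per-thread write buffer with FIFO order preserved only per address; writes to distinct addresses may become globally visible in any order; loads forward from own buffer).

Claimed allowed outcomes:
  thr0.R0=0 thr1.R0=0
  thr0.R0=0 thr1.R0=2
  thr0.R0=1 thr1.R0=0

outcome vector order: (thr0.R0,thr1.R0)
PSO: 4 outcomes — {(0,0), (0,2), (1,0), (1,2)}
PSO∖claimed = {(1,2)}

missing: thr0.R0=1 thr1.R0=2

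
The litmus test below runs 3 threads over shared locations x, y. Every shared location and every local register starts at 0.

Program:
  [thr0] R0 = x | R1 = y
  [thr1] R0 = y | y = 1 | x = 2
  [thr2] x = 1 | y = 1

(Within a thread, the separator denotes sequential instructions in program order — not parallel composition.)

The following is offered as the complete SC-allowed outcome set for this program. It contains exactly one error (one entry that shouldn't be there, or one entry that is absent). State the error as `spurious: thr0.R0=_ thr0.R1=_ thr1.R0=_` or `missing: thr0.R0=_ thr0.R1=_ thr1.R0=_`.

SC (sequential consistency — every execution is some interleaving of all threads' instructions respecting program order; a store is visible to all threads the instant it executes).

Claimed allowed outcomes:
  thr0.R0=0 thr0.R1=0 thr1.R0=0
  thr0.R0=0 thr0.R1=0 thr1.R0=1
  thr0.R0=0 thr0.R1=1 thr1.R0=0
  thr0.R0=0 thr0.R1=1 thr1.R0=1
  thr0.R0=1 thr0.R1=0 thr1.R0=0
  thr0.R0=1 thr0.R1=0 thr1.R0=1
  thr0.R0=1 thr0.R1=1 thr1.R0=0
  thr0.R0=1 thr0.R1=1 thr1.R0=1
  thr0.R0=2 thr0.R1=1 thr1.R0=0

outcome vector order: (thr0.R0,thr0.R1,thr1.R0)
under SC → 000; 001; 010; 011; 100; 101; 110; 111; 210; 211
SC∖claimed = {211}

missing: thr0.R0=2 thr0.R1=1 thr1.R0=1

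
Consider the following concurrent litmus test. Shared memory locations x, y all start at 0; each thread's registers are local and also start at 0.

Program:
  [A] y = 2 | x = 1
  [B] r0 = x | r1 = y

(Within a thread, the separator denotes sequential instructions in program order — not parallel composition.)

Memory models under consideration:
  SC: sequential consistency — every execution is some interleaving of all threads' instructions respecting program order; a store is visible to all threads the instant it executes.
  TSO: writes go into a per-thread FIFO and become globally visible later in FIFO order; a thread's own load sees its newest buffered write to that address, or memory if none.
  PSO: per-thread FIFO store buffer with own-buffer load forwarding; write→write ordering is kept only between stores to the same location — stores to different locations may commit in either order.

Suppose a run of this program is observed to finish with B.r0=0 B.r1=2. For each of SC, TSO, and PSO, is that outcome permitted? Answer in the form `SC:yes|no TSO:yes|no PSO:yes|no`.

SC:yes TSO:yes PSO:yes

outcome vector order: (B.r0,B.r1)
SC (3): (0,0); (0,2); (1,2)
TSO (3): (0,0); (0,2); (1,2)
PSO (4): (0,0); (0,2); (1,0); (1,2)
target (0,2) ∈ {SC,TSO,PSO}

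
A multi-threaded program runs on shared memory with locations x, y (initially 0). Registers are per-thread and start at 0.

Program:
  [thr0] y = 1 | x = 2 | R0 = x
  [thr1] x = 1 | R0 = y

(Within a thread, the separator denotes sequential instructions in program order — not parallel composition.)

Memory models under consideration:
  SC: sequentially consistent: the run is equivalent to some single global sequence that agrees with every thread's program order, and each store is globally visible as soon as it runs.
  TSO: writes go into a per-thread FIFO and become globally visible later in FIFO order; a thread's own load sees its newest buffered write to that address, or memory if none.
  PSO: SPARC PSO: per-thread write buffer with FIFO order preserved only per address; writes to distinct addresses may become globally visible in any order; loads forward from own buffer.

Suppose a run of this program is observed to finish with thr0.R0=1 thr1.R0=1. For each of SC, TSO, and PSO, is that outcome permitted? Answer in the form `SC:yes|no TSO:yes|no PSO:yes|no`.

outcome vector order: (thr0.R0,thr1.R0)
under SC → <1 1> <2 0> <2 1>
under TSO → <1 0> <1 1> <2 0> <2 1>
under PSO → <1 0> <1 1> <2 0> <2 1>
target <1 1> ∈ {SC,TSO,PSO}

SC:yes TSO:yes PSO:yes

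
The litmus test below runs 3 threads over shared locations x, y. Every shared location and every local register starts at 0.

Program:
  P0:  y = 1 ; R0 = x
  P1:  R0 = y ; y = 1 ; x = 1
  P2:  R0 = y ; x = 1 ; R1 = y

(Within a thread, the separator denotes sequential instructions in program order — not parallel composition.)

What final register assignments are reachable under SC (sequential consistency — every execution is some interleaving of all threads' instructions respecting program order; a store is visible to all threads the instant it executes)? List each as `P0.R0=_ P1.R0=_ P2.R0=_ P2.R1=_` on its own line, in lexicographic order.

outcome vector order: (P0.R0,P1.R0,P2.R0,P2.R1)
|SC outcomes| = 10

P0.R0=0 P1.R0=0 P2.R0=0 P2.R1=1
P0.R0=0 P1.R0=0 P2.R0=1 P2.R1=1
P0.R0=0 P1.R0=1 P2.R0=0 P2.R1=1
P0.R0=0 P1.R0=1 P2.R0=1 P2.R1=1
P0.R0=1 P1.R0=0 P2.R0=0 P2.R1=0
P0.R0=1 P1.R0=0 P2.R0=0 P2.R1=1
P0.R0=1 P1.R0=0 P2.R0=1 P2.R1=1
P0.R0=1 P1.R0=1 P2.R0=0 P2.R1=0
P0.R0=1 P1.R0=1 P2.R0=0 P2.R1=1
P0.R0=1 P1.R0=1 P2.R0=1 P2.R1=1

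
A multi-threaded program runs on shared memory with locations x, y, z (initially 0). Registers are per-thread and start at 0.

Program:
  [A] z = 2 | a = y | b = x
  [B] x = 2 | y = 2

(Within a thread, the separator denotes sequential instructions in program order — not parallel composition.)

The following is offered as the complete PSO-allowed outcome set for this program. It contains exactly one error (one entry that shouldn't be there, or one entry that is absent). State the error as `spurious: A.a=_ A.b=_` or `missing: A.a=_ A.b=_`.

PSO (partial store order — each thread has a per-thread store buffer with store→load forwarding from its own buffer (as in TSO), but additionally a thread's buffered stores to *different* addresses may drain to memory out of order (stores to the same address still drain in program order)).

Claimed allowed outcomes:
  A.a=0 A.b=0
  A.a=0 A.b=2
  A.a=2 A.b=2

missing: A.a=2 A.b=0

outcome vector order: (A.a,A.b)
under PSO → 00; 02; 20; 22
PSO∖claimed = {20}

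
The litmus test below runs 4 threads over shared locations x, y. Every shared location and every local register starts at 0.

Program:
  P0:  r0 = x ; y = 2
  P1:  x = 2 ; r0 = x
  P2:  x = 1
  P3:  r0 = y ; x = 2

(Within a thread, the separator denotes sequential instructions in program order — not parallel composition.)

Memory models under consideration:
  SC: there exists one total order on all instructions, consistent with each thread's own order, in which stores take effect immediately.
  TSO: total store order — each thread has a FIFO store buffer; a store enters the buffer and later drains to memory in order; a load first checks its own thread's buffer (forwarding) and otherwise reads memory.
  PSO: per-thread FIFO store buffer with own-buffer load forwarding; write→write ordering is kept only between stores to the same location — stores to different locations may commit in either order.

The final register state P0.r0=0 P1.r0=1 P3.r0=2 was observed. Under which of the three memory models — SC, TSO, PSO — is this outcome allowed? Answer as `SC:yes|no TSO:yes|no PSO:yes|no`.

outcome vector order: (P0.r0,P1.r0,P3.r0)
[SC] allowed = {0/1/0, 0/1/2, 0/2/0, 0/2/2, 1/1/0, 1/1/2, 1/2/0, 1/2/2, 2/1/0, 2/1/2, 2/2/0, 2/2/2}
[TSO] allowed = {0/1/0, 0/1/2, 0/2/0, 0/2/2, 1/1/0, 1/1/2, 1/2/0, 1/2/2, 2/1/0, 2/1/2, 2/2/0, 2/2/2}
[PSO] allowed = {0/1/0, 0/1/2, 0/2/0, 0/2/2, 1/1/0, 1/1/2, 1/2/0, 1/2/2, 2/1/0, 2/1/2, 2/2/0, 2/2/2}
target 0/1/2 ∈ {SC,TSO,PSO}

SC:yes TSO:yes PSO:yes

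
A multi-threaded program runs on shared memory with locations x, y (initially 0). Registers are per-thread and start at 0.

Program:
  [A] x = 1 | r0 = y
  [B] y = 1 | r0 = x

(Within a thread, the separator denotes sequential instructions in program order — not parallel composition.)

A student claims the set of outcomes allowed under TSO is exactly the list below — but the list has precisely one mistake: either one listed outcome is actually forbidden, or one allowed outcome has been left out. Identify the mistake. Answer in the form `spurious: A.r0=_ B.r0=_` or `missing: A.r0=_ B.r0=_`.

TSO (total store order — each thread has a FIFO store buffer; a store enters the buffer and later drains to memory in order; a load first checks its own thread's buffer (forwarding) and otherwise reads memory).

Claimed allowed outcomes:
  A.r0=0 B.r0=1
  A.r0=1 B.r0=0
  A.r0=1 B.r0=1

missing: A.r0=0 B.r0=0

outcome vector order: (A.r0,B.r0)
[TSO] allowed = {0/0; 0/1; 1/0; 1/1}
TSO∖claimed = {0/0}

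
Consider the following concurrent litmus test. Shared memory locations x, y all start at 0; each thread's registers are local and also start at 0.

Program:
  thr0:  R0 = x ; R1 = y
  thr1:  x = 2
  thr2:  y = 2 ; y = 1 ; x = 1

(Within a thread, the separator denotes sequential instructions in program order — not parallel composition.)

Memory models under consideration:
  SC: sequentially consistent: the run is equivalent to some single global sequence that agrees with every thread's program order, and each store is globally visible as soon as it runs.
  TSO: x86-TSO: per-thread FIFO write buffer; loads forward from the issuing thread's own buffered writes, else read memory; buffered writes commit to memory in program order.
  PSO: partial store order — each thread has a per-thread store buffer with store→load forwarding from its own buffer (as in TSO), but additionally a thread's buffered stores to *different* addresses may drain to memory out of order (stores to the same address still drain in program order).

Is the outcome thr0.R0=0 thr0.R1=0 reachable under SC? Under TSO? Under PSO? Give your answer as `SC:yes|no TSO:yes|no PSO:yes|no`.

SC:yes TSO:yes PSO:yes

outcome vector order: (thr0.R0,thr0.R1)
SC: 7 outcomes — {0/0; 0/1; 0/2; 1/1; 2/0; 2/1; 2/2}
TSO: 7 outcomes — {0/0; 0/1; 0/2; 1/1; 2/0; 2/1; 2/2}
PSO: 9 outcomes — {0/0; 0/1; 0/2; 1/0; 1/1; 1/2; 2/0; 2/1; 2/2}
target 0/0 ∈ {SC,TSO,PSO}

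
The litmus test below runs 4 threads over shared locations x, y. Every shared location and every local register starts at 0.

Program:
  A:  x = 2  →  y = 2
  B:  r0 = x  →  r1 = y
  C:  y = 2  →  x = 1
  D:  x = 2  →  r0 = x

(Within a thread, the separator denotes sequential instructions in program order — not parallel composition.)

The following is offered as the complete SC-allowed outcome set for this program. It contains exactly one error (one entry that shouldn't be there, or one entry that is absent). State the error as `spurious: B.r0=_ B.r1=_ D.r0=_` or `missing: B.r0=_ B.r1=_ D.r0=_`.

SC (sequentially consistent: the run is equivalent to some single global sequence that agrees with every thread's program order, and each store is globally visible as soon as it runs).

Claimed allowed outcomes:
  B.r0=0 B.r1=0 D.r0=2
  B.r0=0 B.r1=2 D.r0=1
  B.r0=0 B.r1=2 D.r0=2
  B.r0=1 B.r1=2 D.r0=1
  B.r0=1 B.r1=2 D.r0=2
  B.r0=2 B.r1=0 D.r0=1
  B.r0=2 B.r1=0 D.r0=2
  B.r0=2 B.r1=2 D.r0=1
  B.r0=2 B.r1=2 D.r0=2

outcome vector order: (B.r0,B.r1,D.r0)
SC (10): (0,0,1) (0,0,2) (0,2,1) (0,2,2) (1,2,1) (1,2,2) (2,0,1) (2,0,2) (2,2,1) (2,2,2)
SC∖claimed = {(0,0,1)}

missing: B.r0=0 B.r1=0 D.r0=1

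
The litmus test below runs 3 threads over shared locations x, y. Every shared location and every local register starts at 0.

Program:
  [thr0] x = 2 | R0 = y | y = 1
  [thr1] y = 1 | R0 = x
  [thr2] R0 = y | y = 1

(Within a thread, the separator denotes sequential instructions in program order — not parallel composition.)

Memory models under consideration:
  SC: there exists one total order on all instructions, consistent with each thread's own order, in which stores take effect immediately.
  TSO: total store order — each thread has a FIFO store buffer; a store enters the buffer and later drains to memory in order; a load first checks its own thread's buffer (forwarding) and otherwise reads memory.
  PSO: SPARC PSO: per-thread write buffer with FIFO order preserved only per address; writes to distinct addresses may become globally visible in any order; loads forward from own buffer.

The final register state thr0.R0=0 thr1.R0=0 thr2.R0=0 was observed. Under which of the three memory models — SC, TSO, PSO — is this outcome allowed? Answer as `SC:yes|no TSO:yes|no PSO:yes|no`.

SC:no TSO:yes PSO:yes

outcome vector order: (thr0.R0,thr1.R0,thr2.R0)
SC (6): 0/2/0, 0/2/1, 1/0/0, 1/0/1, 1/2/0, 1/2/1
TSO (8): 0/0/0, 0/0/1, 0/2/0, 0/2/1, 1/0/0, 1/0/1, 1/2/0, 1/2/1
PSO (8): 0/0/0, 0/0/1, 0/2/0, 0/2/1, 1/0/0, 1/0/1, 1/2/0, 1/2/1
target 0/0/0 ∈ {TSO,PSO}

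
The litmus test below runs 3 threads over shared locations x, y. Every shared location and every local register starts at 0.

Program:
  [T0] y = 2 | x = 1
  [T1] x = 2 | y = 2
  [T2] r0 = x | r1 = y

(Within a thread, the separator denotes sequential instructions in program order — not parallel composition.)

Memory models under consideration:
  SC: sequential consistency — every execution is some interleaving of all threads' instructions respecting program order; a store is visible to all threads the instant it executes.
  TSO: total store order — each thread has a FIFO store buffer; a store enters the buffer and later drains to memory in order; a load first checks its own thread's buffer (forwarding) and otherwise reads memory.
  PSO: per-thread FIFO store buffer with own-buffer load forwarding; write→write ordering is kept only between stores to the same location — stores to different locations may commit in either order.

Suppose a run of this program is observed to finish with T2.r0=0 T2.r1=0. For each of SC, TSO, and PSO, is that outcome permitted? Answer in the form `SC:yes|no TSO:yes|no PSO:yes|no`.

outcome vector order: (T2.r0,T2.r1)
[SC] allowed = {(0,0); (0,2); (1,2); (2,0); (2,2)}
[TSO] allowed = {(0,0); (0,2); (1,2); (2,0); (2,2)}
[PSO] allowed = {(0,0); (0,2); (1,0); (1,2); (2,0); (2,2)}
target (0,0) ∈ {SC,TSO,PSO}

SC:yes TSO:yes PSO:yes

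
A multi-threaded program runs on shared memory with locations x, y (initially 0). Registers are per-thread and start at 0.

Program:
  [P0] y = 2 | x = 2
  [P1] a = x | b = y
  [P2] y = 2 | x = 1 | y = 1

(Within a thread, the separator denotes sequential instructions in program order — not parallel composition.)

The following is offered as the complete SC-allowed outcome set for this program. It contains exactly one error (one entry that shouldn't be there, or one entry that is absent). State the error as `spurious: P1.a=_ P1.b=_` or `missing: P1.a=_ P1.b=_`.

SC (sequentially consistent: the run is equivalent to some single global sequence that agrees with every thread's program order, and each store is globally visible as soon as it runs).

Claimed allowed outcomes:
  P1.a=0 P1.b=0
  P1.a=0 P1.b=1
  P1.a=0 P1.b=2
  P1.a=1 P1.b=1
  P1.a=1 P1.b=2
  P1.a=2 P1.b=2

outcome vector order: (P1.a,P1.b)
under SC → <0 0>; <0 1>; <0 2>; <1 1>; <1 2>; <2 1>; <2 2>
SC∖claimed = {<2 1>}

missing: P1.a=2 P1.b=1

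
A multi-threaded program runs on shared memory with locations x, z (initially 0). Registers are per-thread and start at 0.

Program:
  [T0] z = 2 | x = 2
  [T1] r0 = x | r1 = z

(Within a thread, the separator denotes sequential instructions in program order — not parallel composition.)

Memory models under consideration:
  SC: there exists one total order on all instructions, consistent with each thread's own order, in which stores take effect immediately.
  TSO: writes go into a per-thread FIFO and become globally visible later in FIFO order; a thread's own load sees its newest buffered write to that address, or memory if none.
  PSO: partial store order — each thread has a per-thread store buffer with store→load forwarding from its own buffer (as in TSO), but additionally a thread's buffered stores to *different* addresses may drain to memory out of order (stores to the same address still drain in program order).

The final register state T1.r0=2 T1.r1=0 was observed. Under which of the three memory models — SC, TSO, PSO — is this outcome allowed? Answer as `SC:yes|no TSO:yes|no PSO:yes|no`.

SC:no TSO:no PSO:yes

outcome vector order: (T1.r0,T1.r1)
SC (3): 00 02 22
TSO (3): 00 02 22
PSO (4): 00 02 20 22
target 20 ∈ {PSO}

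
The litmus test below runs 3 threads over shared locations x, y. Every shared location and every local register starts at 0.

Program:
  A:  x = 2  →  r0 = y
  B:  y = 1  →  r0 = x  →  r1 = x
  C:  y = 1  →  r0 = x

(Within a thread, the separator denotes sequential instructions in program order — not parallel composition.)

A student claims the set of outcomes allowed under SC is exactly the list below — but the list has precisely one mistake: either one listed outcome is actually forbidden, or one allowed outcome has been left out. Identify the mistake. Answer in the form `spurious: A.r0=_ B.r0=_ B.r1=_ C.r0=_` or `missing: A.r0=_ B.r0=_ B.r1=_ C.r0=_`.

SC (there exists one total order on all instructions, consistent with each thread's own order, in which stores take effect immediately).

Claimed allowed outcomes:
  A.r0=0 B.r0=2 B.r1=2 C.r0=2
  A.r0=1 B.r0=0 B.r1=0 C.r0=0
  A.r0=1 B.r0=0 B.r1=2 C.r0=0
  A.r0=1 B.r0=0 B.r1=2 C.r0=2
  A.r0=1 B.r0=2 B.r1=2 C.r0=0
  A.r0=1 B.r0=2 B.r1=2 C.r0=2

outcome vector order: (A.r0,B.r0,B.r1,C.r0)
SC (7): (0,2,2,2), (1,0,0,0), (1,0,0,2), (1,0,2,0), (1,0,2,2), (1,2,2,0), (1,2,2,2)
SC∖claimed = {(1,0,0,2)}

missing: A.r0=1 B.r0=0 B.r1=0 C.r0=2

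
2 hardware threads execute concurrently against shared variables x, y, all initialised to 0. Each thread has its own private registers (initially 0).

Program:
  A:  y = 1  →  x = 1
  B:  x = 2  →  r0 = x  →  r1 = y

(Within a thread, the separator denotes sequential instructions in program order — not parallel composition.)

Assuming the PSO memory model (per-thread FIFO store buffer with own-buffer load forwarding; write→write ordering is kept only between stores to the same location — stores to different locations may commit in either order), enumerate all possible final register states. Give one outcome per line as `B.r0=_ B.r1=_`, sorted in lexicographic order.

outcome vector order: (B.r0,B.r1)
|PSO outcomes| = 4

B.r0=1 B.r1=0
B.r0=1 B.r1=1
B.r0=2 B.r1=0
B.r0=2 B.r1=1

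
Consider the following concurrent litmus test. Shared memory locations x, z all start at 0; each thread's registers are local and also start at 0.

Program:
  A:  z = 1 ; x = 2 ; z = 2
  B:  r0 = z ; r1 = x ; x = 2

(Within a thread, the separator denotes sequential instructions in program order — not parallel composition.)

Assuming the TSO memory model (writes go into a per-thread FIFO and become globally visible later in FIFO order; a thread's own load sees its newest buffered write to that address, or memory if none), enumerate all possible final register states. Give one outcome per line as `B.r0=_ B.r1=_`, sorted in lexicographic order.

B.r0=0 B.r1=0
B.r0=0 B.r1=2
B.r0=1 B.r1=0
B.r0=1 B.r1=2
B.r0=2 B.r1=2

outcome vector order: (B.r0,B.r1)
|TSO outcomes| = 5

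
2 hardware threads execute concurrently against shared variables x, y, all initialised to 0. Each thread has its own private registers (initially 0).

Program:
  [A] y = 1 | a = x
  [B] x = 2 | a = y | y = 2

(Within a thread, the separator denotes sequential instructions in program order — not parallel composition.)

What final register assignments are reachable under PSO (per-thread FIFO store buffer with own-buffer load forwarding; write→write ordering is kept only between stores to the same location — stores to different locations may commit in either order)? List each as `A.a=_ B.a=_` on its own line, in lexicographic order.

A.a=0 B.a=0
A.a=0 B.a=1
A.a=2 B.a=0
A.a=2 B.a=1

outcome vector order: (A.a,B.a)
|PSO outcomes| = 4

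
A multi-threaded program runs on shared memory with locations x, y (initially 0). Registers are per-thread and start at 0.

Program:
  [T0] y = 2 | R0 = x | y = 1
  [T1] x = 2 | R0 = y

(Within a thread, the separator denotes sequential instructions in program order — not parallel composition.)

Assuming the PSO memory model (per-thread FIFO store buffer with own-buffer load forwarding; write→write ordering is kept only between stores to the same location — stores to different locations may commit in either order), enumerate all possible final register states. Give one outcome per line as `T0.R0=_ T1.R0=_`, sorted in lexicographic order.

outcome vector order: (T0.R0,T1.R0)
|PSO outcomes| = 6

T0.R0=0 T1.R0=0
T0.R0=0 T1.R0=1
T0.R0=0 T1.R0=2
T0.R0=2 T1.R0=0
T0.R0=2 T1.R0=1
T0.R0=2 T1.R0=2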